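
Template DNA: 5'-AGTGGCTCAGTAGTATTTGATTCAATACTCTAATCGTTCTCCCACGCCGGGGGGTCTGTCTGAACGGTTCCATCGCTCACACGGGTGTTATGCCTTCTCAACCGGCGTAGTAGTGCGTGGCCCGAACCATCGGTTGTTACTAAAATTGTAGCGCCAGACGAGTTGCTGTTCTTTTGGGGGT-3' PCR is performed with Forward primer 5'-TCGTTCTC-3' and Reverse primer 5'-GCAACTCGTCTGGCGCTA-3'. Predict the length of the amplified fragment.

The forward primer matches the template at positions 34–41.
The reverse primer's reverse complement is TAGCGCCAGACGAGTTGC, which matches the template at positions 149–166.
Amplicon spans positions 34–166: 133 bp.

133 bp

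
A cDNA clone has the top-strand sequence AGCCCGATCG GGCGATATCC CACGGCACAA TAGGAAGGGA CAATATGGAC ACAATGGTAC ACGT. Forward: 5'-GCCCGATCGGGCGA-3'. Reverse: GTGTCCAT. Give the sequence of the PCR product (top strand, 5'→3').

5'-GCCCGATCGGGCGATATCCCACGGCACAATAGGAAGGGACAATATGGACAC-3'

The forward primer matches the template at positions 2–15.
Reverse complement of the reverse primer: ATGGACAC. This occurs on the top strand at positions 45–52.
The product is the template from position 2 through 52 (51 bp).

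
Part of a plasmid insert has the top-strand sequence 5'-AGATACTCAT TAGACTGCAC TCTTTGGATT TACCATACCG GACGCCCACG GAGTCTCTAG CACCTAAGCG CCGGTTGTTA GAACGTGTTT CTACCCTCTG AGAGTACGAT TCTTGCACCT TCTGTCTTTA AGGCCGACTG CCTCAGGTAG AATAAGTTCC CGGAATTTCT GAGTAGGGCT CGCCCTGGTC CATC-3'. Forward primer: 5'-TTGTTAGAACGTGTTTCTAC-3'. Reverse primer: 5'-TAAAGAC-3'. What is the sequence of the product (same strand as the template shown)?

5'-TTGTTAGAACGTGTTTCTACCCTCTGAGAGTACGATTCTTGCACCTTCTGTCTTTA-3'

The forward primer matches the template at positions 75–94.
The reverse primer's reverse complement is GTCTTTA, which matches the template at positions 124–130.
The product is the template from position 75 through 130 (56 bp).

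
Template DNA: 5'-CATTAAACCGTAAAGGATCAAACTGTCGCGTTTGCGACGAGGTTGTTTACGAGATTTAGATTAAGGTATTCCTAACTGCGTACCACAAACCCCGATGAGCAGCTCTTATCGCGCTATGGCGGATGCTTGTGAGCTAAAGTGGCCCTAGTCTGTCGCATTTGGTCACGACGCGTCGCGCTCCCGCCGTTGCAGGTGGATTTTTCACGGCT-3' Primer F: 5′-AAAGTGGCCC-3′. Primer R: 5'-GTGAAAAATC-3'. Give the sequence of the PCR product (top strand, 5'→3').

Scanning the template, AAAGTGGCCC occurs at positions 136–145; this primer anneals to the bottom strand there with its 3' end pointing downstream.
The reverse primer's reverse complement is GATTTTTCAC, which matches the template at positions 196–205.
The product is the template from position 136 through 205 (70 bp).

5'-AAAGTGGCCCTAGTCTGTCGCATTTGGTCACGACGCGTCGCGCTCCCGCCGTTGCAGGTGGATTTTTCAC-3'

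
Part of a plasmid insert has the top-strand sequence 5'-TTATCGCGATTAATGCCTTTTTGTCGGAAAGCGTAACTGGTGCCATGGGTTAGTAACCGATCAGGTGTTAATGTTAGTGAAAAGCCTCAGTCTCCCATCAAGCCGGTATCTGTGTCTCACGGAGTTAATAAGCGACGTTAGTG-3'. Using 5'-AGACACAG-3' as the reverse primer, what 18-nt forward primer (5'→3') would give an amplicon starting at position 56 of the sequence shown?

5'-ACCGATCAGGTGTTAATG-3'

The reverse primer's reverse complement CTGTGTCT matches the template at positions 110–117; the product starts at position 56.
The forward primer is identical to the top strand over positions 56–73: ACCGATCAGGTGTTAATG.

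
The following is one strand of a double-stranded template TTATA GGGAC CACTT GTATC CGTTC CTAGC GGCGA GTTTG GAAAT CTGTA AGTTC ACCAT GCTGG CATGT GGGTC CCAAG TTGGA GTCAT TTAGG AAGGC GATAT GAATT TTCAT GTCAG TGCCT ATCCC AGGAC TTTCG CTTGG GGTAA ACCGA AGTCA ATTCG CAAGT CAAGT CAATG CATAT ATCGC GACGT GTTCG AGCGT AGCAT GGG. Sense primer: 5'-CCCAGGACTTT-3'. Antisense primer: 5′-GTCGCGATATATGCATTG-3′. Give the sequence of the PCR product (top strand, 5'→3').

Forward primer CCCAGGACTTT is found on the top strand at positions 128–138.
Reverse complement of the reverse primer: CAATGCATATATCGCGAC. This occurs on the top strand at positions 176–193.
The product is the template from position 128 through 193 (66 bp).

5'-CCCAGGACTTTCGCTTGGGGTAAACCGAAGTCAATTCGCAAGTCAAGTCAATGCATATATCGCGAC-3'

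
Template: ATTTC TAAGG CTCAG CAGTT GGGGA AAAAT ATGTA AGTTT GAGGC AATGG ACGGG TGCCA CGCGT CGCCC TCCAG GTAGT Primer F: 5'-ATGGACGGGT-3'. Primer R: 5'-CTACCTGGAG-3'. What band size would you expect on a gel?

The forward primer matches the template at positions 47–56.
Reverse complement of the reverse primer: CTCCAGGTAG. This occurs on the top strand at positions 70–79.
The product runs from position 47 to position 79, so its length is 79 − 47 + 1 = 33 bp.

33 bp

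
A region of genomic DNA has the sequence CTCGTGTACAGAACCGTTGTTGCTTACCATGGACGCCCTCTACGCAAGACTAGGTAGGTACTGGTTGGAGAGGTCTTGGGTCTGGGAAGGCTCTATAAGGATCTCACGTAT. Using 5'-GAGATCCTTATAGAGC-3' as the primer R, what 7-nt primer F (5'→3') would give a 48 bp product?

5'-GTACTGG-3'

The reverse primer's reverse complement GCTCTATAAGGATCTC matches the template at positions 90–105, so the product ends at position 105.
A 48 bp product then starts at position 105 − 48 + 1 = 58.
The forward primer is identical to the top strand there: GTACTGG.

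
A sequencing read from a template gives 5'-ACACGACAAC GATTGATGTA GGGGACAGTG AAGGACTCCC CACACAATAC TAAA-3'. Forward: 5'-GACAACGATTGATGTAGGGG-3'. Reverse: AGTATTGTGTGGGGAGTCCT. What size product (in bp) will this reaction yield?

47 bp

The forward primer matches the template at positions 5–24.
The reverse primer's reverse complement is AGGACTCCCCACACAATACT, which matches the template at positions 32–51.
Amplicon spans positions 5–51: 47 bp.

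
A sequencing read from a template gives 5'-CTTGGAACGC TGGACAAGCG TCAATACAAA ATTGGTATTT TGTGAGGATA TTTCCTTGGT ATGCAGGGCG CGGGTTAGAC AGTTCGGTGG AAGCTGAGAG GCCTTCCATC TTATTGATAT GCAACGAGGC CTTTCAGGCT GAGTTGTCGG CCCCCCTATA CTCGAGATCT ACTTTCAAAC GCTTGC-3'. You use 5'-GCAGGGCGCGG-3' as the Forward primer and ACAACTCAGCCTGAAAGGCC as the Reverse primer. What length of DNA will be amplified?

Scanning the template, GCAGGGCGCGG occurs at positions 63–73; this primer anneals to the bottom strand there with its 3' end pointing downstream.
Reverse complement of the reverse primer: GGCCTTTCAGGCTGAGTTGT. This occurs on the top strand at positions 128–147.
Amplicon spans positions 63–147: 85 bp.

85 bp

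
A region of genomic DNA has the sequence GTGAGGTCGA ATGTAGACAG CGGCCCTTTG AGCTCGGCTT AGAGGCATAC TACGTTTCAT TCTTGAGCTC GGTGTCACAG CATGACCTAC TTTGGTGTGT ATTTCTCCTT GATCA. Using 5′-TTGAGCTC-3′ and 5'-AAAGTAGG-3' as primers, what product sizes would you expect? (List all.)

66 bp, 31 bp

The forward primer TTGAGCTC matches the top strand at positions 28–35, 63–70.
The reverse primer's reverse complement is CCTACTTT, matching at positions 86–93.
Each forward site pairs with the reverse site to give a product ending at position 93: sizes 66, 31 bp.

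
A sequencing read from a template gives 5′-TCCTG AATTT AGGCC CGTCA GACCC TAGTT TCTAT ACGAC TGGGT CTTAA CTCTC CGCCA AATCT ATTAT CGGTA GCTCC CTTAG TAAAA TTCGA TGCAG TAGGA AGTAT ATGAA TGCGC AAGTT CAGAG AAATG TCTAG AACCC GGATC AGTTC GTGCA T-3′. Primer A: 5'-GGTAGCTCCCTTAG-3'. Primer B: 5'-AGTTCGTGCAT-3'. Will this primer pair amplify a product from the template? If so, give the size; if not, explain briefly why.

Primer A (GGTAGCTCCCTTAG) matches the top strand at positions 72–85 (3' end points downstream).
Primer B (AGTTCGTGCAT) also matches the top strand directly, at positions 151–161 — its reverse complement ATGCACGAACT is not present.
Both primers anneal to the bottom strand with 3' ends pointing the same way, so neither can prime synthesis back toward the other.

No product — both primers anneal to the same strand and extend in the same direction.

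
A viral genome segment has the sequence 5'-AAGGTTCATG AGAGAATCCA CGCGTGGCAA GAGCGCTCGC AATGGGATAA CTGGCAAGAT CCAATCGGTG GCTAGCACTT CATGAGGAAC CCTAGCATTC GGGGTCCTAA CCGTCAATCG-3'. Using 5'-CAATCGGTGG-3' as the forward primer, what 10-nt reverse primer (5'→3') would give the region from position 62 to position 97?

The product's 3' end on the top strand is position 97.
The reverse primer anneals to the top strand over positions 88–97, i.e. to AACCCTAGCA.
Its sequence written 5'→3' is the reverse complement: TGCTAGGGTT.

5'-TGCTAGGGTT-3'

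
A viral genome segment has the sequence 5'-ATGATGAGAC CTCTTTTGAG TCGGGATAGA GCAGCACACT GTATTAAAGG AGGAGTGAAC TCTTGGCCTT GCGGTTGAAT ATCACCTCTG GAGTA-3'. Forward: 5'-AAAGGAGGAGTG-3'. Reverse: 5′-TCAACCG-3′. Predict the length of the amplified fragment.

Scanning the template, AAAGGAGGAGTG occurs at positions 46–57; this primer anneals to the bottom strand there with its 3' end pointing downstream.
Reverse complement of the reverse primer: CGGTTGA. This occurs on the top strand at positions 72–78.
Amplicon spans positions 46–78: 33 bp.

33 bp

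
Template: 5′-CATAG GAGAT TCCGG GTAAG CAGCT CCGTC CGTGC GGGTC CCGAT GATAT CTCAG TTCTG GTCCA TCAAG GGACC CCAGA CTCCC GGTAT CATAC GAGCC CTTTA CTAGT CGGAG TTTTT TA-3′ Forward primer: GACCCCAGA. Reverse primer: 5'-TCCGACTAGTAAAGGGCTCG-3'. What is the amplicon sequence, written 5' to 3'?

Scanning the template, GACCCCAGA occurs at positions 72–80; this primer anneals to the bottom strand there with its 3' end pointing downstream.
The reverse primer's reverse complement is CGAGCCCTTTACTAGTCGGA, which matches the template at positions 95–114.
The product is the template from position 72 through 114 (43 bp).

5'-GACCCCAGACTCCCGGTATCATACGAGCCCTTTACTAGTCGGA-3'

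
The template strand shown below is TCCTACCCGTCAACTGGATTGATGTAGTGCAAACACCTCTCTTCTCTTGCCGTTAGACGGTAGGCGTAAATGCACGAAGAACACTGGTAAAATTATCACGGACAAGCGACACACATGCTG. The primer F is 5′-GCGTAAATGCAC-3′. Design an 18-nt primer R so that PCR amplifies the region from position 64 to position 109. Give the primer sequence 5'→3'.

5'-TCGCTTGTCCGTGATAAT-3'

The product's 3' end on the top strand is position 109.
The reverse primer anneals to the top strand over positions 92–109, i.e. to ATTATCACGGACAAGCGA.
Its sequence written 5'→3' is the reverse complement: TCGCTTGTCCGTGATAAT.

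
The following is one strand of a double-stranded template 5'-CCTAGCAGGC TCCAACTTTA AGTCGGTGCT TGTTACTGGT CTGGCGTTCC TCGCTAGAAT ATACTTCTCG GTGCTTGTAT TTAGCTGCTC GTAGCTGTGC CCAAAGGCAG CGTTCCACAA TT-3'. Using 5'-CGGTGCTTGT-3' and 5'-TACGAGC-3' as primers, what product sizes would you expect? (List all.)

The forward primer CGGTGCTTGT matches the top strand at positions 24–33, 69–78.
The reverse primer's reverse complement is GCTCGTA, matching at positions 87–93.
Each forward site pairs with the reverse site to give a product ending at position 93: sizes 70, 25 bp.

70 bp, 25 bp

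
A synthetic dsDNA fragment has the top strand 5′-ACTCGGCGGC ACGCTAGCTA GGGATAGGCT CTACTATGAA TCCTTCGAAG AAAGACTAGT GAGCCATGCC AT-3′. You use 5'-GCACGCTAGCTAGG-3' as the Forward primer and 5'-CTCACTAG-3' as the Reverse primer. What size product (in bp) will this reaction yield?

55 bp

Forward primer GCACGCTAGCTAGG is found on the top strand at positions 9–22.
Reverse complement of the reverse primer: CTAGTGAG. This occurs on the top strand at positions 56–63.
The product runs from position 9 to position 63, so its length is 63 − 9 + 1 = 55 bp.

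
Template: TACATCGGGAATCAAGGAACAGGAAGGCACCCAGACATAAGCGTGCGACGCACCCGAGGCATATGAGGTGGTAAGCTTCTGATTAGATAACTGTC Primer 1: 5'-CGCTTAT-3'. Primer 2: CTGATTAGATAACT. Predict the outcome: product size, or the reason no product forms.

Primer 1 (CGCTTAT) has reverse complement ATAAGCG, which matches the top strand at positions 37–43; primer 1 anneals to the top strand there with its 3' end pointing upstream toward position 37.
Primer 2 (CTGATTAGATAACT) matches the top strand directly at positions 79–92; it anneals to the bottom strand with its 3' end pointing downstream toward position 92.
The 3' ends diverge (primer 1 extends toward position 1, primer 2 toward position 95), so the primers never converge on a shared product.

No product — the primers' 3' ends point away from each other.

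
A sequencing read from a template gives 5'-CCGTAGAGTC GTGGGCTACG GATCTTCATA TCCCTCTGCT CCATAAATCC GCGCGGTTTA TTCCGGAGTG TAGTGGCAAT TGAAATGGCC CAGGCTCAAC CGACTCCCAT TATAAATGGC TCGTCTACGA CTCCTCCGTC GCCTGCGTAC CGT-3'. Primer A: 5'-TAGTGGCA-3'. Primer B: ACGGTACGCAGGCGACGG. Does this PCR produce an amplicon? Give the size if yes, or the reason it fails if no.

Primer A (TAGTGGCA) matches the top strand at positions 71–78; it acts as a forward primer.
Primer B's reverse complement is CCGTCGCCTGCGTACCGT, matching the top strand at positions 136–153; it acts as a reverse primer.
The 3' ends face each other across positions 71–153, giving an 83 bp product.

Yes — an 83 bp product.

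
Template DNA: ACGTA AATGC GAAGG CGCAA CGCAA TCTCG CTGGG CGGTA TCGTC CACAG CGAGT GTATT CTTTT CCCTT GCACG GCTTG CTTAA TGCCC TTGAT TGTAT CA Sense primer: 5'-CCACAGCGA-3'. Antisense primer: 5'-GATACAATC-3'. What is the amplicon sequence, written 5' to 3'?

Scanning the template, CCACAGCGA occurs at positions 45–53; this primer anneals to the bottom strand there with its 3' end pointing downstream.
Reverse complement of the reverse primer: GATTGTATC. This occurs on the top strand at positions 93–101.
The product is the template from position 45 through 101 (57 bp).

5'-CCACAGCGAGTGTATTCTTTTCCCTTGCACGGCTTGCTTAATGCCCTTGATTGTATC-3'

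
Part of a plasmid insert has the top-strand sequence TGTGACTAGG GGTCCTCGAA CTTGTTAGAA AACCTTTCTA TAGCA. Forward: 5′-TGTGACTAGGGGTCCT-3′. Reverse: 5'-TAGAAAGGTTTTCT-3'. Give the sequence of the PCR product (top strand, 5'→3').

5'-TGTGACTAGGGGTCCTCGAACTTGTTAGAAAACCTTTCTA-3'

The forward primer matches the template at positions 1–16.
Taking the reverse complement of TAGAAAGGTTTTCT gives AGAAAACCTTTCTA, found at positions 27–40 on the template; the primer anneals here to the top strand with its 3' end pointing upstream.
The product is the template from position 1 through 40 (40 bp).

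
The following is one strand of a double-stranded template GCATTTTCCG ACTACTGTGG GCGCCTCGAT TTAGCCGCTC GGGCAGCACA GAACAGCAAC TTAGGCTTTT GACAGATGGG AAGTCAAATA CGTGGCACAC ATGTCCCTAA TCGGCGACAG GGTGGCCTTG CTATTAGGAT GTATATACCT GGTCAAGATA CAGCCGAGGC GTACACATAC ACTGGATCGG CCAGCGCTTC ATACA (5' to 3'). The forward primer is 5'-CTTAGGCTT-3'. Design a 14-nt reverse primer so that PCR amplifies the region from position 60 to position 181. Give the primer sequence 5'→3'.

The product's 3' end on the top strand is position 181.
The reverse primer anneals to the top strand over positions 168–181, i.e. to GGCGTACACATACA.
Its sequence written 5'→3' is the reverse complement: TGTATGTGTACGCC.

5'-TGTATGTGTACGCC-3'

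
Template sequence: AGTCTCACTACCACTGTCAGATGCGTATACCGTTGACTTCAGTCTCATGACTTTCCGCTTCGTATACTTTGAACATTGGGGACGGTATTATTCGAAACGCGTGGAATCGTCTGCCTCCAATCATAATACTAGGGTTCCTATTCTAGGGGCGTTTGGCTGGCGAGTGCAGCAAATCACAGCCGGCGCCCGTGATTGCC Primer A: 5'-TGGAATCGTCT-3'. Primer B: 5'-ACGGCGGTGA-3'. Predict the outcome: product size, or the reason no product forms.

No product — primer B has no binding site in the template.

Primer B (ACGGCGGTGA) does not match the top strand, and its reverse complement TCACCGCCGT does not match either.
With no annealing site for primer B, no amplification occurs.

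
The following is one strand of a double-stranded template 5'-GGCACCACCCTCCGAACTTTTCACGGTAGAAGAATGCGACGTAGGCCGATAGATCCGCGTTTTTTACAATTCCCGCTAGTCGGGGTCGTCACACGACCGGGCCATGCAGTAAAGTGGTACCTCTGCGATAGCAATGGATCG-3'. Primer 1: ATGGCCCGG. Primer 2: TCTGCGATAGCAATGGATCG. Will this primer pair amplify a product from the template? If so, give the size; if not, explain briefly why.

Primer 1 (ATGGCCCGG) has reverse complement CCGGGCCAT, which matches the top strand at positions 97–105; primer 1 anneals to the top strand there with its 3' end pointing upstream toward position 97.
Primer 2 (TCTGCGATAGCAATGGATCG) matches the top strand directly at positions 122–141; it anneals to the bottom strand with its 3' end pointing downstream toward position 141.
The 3' ends diverge (primer 1 extends toward position 1, primer 2 toward position 141), so the primers never converge on a shared product.

No product — the primers' 3' ends point away from each other.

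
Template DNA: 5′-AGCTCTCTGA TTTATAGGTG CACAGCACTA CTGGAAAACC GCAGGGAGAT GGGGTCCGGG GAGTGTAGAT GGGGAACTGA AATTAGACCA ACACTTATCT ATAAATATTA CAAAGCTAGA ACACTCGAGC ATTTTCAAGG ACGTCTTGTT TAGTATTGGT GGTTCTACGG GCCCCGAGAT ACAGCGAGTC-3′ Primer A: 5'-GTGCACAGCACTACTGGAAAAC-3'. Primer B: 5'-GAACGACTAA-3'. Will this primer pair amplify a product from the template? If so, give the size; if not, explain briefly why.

Primer B (GAACGACTAA) does not match the top strand, and its reverse complement TTAGTCGTTC does not match either.
With no annealing site for primer B, no amplification occurs.

No product — primer B has no binding site in the template.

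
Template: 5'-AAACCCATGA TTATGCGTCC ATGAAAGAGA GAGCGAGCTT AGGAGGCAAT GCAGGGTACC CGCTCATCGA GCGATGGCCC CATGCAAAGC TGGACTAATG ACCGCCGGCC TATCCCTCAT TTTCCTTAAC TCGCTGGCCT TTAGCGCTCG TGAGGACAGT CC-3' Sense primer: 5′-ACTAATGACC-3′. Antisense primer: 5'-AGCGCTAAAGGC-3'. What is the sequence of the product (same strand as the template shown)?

Scanning the template, ACTAATGACC occurs at positions 94–103; this primer anneals to the bottom strand there with its 3' end pointing downstream.
The reverse primer's reverse complement is GCCTTTAGCGCT, which matches the template at positions 137–148.
The product is the template from position 94 through 148 (55 bp).

5'-ACTAATGACCGCCGGCCTATCCCTCATTTTCCTTAACTCGCTGGCCTTTAGCGCT-3'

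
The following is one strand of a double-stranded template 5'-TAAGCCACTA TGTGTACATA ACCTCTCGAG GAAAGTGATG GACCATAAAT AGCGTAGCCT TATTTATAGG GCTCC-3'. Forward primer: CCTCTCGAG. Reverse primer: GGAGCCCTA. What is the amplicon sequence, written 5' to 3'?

5'-CCTCTCGAGGAAAGTGATGGACCATAAATAGCGTAGCCTTATTTATAGGGCTCC-3'

Forward primer CCTCTCGAG is found on the top strand at positions 22–30.
The reverse primer's reverse complement is TAGGGCTCC, which matches the template at positions 67–75.
The product is the template from position 22 through 75 (54 bp).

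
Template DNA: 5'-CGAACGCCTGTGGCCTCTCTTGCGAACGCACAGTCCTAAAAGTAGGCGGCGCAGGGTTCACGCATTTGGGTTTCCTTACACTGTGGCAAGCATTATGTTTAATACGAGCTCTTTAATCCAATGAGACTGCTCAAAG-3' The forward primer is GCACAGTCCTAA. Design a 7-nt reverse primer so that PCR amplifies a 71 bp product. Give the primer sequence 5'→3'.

The forward primer binds at positions 28–39, so a 71 bp product ends at position 28 + 71 − 1 = 98.
The reverse primer anneals to the top strand over positions 92–98, i.e. to ATTATGT.
Its sequence written 5'→3' is the reverse complement: ACATAAT.

5'-ACATAAT-3'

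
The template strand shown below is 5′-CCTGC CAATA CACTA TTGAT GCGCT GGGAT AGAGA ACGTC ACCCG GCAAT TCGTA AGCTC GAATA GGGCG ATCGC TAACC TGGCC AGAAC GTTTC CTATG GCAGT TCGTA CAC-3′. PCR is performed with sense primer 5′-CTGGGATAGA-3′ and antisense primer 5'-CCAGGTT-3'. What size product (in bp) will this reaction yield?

60 bp

Forward primer CTGGGATAGA is found on the top strand at positions 24–33.
Taking the reverse complement of CCAGGTT gives AACCTGG, found at positions 77–83 on the template; the primer anneals here to the top strand with its 3' end pointing upstream.
Product length = (reverse-primer end) − (forward-primer start) + 1 = 83 − 24 + 1 = 60 bp.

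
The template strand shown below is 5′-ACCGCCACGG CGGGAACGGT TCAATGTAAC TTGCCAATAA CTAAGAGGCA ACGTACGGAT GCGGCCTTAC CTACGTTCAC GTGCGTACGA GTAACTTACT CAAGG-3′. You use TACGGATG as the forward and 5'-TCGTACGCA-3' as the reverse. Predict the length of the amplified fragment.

The forward primer matches the template at positions 54–61.
Reverse complement of the reverse primer: TGCGTACGA. This occurs on the top strand at positions 82–90.
The product runs from position 54 to position 90, so its length is 90 − 54 + 1 = 37 bp.

37 bp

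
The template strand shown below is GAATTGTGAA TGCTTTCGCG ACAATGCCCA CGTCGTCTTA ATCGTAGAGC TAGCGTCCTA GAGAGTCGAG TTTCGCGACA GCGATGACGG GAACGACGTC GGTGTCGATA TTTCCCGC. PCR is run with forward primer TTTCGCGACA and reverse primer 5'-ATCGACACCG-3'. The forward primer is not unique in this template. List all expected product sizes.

The forward primer TTTCGCGACA matches the top strand at positions 14–23, 71–80.
The reverse primer's reverse complement is CGGTGTCGAT, matching at positions 100–109.
Each forward site pairs with the reverse site to give a product ending at position 109: sizes 96, 39 bp.

96 bp, 39 bp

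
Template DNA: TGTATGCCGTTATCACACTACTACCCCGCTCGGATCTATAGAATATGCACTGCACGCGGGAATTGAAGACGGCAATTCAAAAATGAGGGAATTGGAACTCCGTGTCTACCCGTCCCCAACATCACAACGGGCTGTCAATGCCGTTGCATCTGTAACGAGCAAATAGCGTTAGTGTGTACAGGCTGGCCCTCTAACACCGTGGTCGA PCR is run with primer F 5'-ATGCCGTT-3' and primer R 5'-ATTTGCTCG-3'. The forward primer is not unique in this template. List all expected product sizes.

161 bp, 27 bp

The forward primer ATGCCGTT matches the top strand at positions 4–11, 138–145.
The reverse primer's reverse complement is CGAGCAAAT, matching at positions 156–164.
Each forward site pairs with the reverse site to give a product ending at position 164: sizes 161, 27 bp.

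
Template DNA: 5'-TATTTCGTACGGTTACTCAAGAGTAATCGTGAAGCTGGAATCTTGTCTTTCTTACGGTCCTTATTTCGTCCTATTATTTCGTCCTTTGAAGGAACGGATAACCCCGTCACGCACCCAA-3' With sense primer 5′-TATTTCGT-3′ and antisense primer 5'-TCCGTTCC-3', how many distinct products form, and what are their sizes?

The forward primer TATTTCGT matches the top strand at positions 1–8, 62–69, 75–82.
The reverse primer's reverse complement is GGAACGGA, matching at positions 91–98.
Each forward site pairs with the reverse site to give a product ending at position 98: sizes 98, 37, 24 bp.

Three products: 98 bp, 37 bp, 24 bp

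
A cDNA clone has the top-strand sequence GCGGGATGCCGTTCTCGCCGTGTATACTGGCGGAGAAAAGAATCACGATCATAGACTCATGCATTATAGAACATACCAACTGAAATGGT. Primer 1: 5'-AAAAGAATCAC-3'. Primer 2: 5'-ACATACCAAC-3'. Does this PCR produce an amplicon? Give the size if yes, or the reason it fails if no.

Primer 1 (AAAAGAATCAC) matches the top strand at positions 36–46 (3' end points downstream).
Primer 2 (ACATACCAAC) also matches the top strand directly, at positions 71–80 — its reverse complement GTTGGTATGT is not present.
Both primers anneal to the bottom strand with 3' ends pointing the same way, so neither can prime synthesis back toward the other.

No product — both primers anneal to the same strand and extend in the same direction.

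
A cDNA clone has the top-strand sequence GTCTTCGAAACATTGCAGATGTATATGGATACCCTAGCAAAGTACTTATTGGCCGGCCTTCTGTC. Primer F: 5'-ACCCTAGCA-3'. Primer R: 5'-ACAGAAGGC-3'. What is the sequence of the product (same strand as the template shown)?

5'-ACCCTAGCAAAGTACTTATTGGCCGGCCTTCTGT-3'

Scanning the template, ACCCTAGCA occurs at positions 31–39; this primer anneals to the bottom strand there with its 3' end pointing downstream.
The reverse primer's reverse complement is GCCTTCTGT, which matches the template at positions 56–64.
The product is the template from position 31 through 64 (34 bp).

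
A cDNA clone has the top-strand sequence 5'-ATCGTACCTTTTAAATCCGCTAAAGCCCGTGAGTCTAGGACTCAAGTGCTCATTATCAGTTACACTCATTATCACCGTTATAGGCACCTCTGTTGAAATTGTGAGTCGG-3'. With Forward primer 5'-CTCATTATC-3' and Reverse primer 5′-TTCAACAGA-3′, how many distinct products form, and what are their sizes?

The forward primer CTCATTATC matches the top strand at positions 49–57, 65–73.
The reverse primer's reverse complement is TCTGTTGAA, matching at positions 89–97.
Each forward site pairs with the reverse site to give a product ending at position 97: sizes 49, 33 bp.

Two products: 49 bp, 33 bp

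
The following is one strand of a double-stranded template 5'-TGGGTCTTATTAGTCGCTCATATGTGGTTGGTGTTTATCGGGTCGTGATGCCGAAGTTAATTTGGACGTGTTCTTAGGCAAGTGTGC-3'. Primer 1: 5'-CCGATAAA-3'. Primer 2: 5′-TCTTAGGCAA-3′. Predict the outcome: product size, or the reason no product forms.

No product — the primers' 3' ends point away from each other.

Primer 1 (CCGATAAA) has reverse complement TTTATCGG, which matches the top strand at positions 34–41; primer 1 anneals to the top strand there with its 3' end pointing upstream toward position 34.
Primer 2 (TCTTAGGCAA) matches the top strand directly at positions 72–81; it anneals to the bottom strand with its 3' end pointing downstream toward position 81.
The 3' ends diverge (primer 1 extends toward position 1, primer 2 toward position 87), so the primers never converge on a shared product.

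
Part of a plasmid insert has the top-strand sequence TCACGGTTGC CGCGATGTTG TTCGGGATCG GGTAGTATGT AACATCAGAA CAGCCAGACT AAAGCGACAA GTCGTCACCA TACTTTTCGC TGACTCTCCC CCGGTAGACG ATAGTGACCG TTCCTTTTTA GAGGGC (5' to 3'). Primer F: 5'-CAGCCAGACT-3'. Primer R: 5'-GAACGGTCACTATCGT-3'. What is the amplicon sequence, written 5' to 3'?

Forward primer CAGCCAGACT is found on the top strand at positions 51–60.
Taking the reverse complement of GAACGGTCACTATCGT gives ACGATAGTGACCGTTC, found at positions 108–123 on the template; the primer anneals here to the top strand with its 3' end pointing upstream.
The product is the template from position 51 through 123 (73 bp).

5'-CAGCCAGACTAAAGCGACAAGTCGTCACCATACTTTTCGCTGACTCTCCCCCGGTAGACGATAGTGACCGTTC-3'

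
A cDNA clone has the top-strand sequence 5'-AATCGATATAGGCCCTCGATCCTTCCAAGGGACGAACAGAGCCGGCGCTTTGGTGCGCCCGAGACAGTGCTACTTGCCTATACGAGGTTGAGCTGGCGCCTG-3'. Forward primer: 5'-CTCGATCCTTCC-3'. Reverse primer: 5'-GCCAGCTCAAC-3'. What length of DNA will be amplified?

83 bp

Forward primer CTCGATCCTTCC is found on the top strand at positions 15–26.
Taking the reverse complement of GCCAGCTCAAC gives GTTGAGCTGGC, found at positions 87–97 on the template; the primer anneals here to the top strand with its 3' end pointing upstream.
Amplicon spans positions 15–97: 83 bp.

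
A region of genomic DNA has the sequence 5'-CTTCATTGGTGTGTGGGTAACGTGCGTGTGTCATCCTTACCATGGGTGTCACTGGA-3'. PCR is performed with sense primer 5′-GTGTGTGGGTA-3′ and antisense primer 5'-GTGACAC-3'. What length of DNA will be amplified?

44 bp

Forward primer GTGTGTGGGTA is found on the top strand at positions 9–19.
The reverse primer's reverse complement is GTGTCAC, which matches the template at positions 46–52.
The product runs from position 9 to position 52, so its length is 52 − 9 + 1 = 44 bp.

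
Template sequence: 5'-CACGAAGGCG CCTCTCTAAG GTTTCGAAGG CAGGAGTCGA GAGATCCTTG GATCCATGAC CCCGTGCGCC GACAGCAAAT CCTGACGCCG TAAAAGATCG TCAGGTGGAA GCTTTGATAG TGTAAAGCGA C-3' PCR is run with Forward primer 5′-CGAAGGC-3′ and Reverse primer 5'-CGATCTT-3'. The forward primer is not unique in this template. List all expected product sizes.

The forward primer CGAAGGC matches the top strand at positions 3–9, 25–31.
The reverse primer's reverse complement is AAGATCG, matching at positions 94–100.
Each forward site pairs with the reverse site to give a product ending at position 100: sizes 98, 76 bp.

98 bp, 76 bp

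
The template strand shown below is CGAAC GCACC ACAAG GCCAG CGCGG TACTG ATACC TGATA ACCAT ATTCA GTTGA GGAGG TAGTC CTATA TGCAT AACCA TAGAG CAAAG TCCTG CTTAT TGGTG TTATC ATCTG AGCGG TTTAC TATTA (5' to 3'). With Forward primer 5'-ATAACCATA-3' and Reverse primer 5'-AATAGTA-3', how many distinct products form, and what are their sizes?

Two products: 92 bp, 56 bp

The forward primer ATAACCATA matches the top strand at positions 38–46, 74–82.
The reverse primer's reverse complement is TACTATT, matching at positions 123–129.
Each forward site pairs with the reverse site to give a product ending at position 129: sizes 92, 56 bp.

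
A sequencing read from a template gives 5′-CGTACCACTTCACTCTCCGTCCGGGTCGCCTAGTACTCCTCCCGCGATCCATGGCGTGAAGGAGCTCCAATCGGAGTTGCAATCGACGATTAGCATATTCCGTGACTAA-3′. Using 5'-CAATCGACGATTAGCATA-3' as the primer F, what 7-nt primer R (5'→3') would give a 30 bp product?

5'-TTAGTCA-3'

The forward primer binds at positions 80–97, so a 30 bp product ends at position 80 + 30 − 1 = 109.
The reverse primer anneals to the top strand over positions 103–109, i.e. to TGACTAA.
Its sequence written 5'→3' is the reverse complement: TTAGTCA.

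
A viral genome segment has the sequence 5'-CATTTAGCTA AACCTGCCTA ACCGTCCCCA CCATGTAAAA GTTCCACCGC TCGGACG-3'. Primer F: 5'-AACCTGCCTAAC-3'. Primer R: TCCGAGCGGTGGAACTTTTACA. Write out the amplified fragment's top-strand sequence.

5'-AACCTGCCTAACCGTCCCCACCATGTAAAAGTTCCACCGCTCGGA-3'

Forward primer AACCTGCCTAAC is found on the top strand at positions 11–22.
Taking the reverse complement of TCCGAGCGGTGGAACTTTTACA gives TGTAAAAGTTCCACCGCTCGGA, found at positions 34–55 on the template; the primer anneals here to the top strand with its 3' end pointing upstream.
The product is the template from position 11 through 55 (45 bp).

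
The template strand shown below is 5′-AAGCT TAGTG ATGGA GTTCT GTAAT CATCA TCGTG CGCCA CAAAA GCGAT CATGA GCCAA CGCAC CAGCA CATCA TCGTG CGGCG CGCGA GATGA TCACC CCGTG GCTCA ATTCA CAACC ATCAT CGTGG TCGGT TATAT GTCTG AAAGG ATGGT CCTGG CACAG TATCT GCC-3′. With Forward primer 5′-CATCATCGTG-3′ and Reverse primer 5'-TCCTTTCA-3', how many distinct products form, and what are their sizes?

The forward primer CATCATCGTG matches the top strand at positions 26–35, 71–80, 120–129.
The reverse primer's reverse complement is TGAAAGGA, matching at positions 144–151.
Each forward site pairs with the reverse site to give a product ending at position 151: sizes 126, 81, 32 bp.

Three products: 126 bp, 81 bp, 32 bp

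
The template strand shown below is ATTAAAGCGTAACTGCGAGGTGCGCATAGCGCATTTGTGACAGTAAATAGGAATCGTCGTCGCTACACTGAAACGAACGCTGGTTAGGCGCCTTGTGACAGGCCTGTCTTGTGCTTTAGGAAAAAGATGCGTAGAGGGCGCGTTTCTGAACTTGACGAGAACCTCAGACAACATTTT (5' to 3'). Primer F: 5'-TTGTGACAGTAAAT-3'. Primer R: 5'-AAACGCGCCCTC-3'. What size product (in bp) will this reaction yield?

111 bp

Scanning the template, TTGTGACAGTAAAT occurs at positions 35–48; this primer anneals to the bottom strand there with its 3' end pointing downstream.
The reverse primer's reverse complement is GAGGGCGCGTTT, which matches the template at positions 134–145.
Product length = (reverse-primer end) − (forward-primer start) + 1 = 145 − 35 + 1 = 111 bp.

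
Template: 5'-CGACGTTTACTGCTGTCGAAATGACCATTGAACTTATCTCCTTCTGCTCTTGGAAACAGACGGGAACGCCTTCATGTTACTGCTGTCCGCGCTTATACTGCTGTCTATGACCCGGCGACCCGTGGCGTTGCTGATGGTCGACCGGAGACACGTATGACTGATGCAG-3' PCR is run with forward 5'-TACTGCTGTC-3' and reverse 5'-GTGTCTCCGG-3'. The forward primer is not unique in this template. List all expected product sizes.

144 bp, 74 bp, 56 bp

The forward primer TACTGCTGTC matches the top strand at positions 8–17, 78–87, 96–105.
The reverse primer's reverse complement is CCGGAGACAC, matching at positions 142–151.
Each forward site pairs with the reverse site to give a product ending at position 151: sizes 144, 74, 56 bp.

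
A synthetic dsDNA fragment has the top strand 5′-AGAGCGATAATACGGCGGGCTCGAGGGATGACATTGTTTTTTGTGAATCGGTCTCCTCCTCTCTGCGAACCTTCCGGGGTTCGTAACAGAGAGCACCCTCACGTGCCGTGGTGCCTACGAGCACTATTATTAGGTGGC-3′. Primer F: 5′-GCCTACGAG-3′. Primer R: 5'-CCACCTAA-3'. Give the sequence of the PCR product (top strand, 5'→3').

Scanning the template, GCCTACGAG occurs at positions 113–121; this primer anneals to the bottom strand there with its 3' end pointing downstream.
Taking the reverse complement of CCACCTAA gives TTAGGTGG, found at positions 130–137 on the template; the primer anneals here to the top strand with its 3' end pointing upstream.
The product is the template from position 113 through 137 (25 bp).

5'-GCCTACGAGCACTATTATTAGGTGG-3'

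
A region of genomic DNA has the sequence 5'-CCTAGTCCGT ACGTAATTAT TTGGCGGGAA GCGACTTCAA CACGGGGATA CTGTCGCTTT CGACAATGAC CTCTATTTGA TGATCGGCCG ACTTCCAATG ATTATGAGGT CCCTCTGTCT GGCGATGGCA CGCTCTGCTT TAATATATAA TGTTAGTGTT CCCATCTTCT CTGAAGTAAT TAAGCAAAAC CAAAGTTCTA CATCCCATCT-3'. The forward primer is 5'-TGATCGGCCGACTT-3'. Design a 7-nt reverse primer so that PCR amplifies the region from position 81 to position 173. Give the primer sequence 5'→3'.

5'-CAGAGAA-3'

The product's 3' end on the top strand is position 173.
The reverse primer anneals to the top strand over positions 167–173, i.e. to TTCTCTG.
Its sequence written 5'→3' is the reverse complement: CAGAGAA.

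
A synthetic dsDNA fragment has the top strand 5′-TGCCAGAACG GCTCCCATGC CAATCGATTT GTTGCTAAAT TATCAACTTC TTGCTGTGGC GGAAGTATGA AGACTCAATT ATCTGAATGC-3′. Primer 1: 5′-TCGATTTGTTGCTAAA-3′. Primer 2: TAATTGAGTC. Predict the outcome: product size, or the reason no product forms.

Primer 1 (TCGATTTGTTGCTAAA) matches the top strand at positions 24–39; it acts as a forward primer.
Primer 2's reverse complement is GACTCAATTA, matching the top strand at positions 72–81; it acts as a reverse primer.
The 3' ends face each other across positions 24–81, giving a 58 bp product.

Yes — a 58 bp product.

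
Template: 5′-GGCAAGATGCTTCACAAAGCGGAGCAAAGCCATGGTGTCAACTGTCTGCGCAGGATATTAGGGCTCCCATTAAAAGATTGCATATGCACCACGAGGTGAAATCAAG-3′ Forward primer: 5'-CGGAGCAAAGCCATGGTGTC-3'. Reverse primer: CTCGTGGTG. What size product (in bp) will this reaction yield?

76 bp

The forward primer matches the template at positions 20–39.
Taking the reverse complement of CTCGTGGTG gives CACCACGAG, found at positions 87–95 on the template; the primer anneals here to the top strand with its 3' end pointing upstream.
The product runs from position 20 to position 95, so its length is 95 − 20 + 1 = 76 bp.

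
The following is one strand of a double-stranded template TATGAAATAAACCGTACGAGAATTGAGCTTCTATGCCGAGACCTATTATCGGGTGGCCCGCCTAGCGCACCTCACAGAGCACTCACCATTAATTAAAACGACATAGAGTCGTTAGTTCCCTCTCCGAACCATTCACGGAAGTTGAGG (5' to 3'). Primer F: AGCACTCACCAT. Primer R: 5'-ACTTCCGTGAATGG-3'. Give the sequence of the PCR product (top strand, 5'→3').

5'-AGCACTCACCATTAATTAAAACGACATAGAGTCGTTAGTTCCCTCTCCGAACCATTCACGGAAGT-3'

The forward primer matches the template at positions 78–89.
The reverse primer's reverse complement is CCATTCACGGAAGT, which matches the template at positions 129–142.
The product is the template from position 78 through 142 (65 bp).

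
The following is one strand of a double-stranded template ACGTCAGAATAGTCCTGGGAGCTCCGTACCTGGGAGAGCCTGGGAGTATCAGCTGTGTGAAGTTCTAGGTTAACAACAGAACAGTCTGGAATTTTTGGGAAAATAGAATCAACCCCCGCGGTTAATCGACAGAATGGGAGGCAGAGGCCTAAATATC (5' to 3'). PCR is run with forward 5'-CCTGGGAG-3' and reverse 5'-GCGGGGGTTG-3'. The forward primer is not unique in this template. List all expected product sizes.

106 bp, 91 bp, 81 bp

The forward primer CCTGGGAG matches the top strand at positions 14–21, 29–36, 39–46.
The reverse primer's reverse complement is CAACCCCCGC, matching at positions 110–119.
Each forward site pairs with the reverse site to give a product ending at position 119: sizes 106, 91, 81 bp.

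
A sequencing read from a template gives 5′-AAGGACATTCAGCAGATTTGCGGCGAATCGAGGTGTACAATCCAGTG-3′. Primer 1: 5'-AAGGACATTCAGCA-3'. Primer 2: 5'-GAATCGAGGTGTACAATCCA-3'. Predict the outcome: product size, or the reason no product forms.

No product — both primers anneal to the same strand and extend in the same direction.

Primer 1 (AAGGACATTCAGCA) matches the top strand at positions 1–14 (3' end points downstream).
Primer 2 (GAATCGAGGTGTACAATCCA) also matches the top strand directly, at positions 25–44 — its reverse complement TGGATTGTACACCTCGATTC is not present.
Both primers anneal to the bottom strand with 3' ends pointing the same way, so neither can prime synthesis back toward the other.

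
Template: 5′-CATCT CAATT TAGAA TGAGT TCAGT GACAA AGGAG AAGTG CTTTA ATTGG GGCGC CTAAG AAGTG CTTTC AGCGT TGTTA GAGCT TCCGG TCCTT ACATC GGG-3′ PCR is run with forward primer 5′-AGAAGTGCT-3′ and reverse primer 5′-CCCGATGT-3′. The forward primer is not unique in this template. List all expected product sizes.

The forward primer AGAAGTGCT matches the top strand at positions 34–42, 59–67.
The reverse primer's reverse complement is ACATCGGG, matching at positions 96–103.
Each forward site pairs with the reverse site to give a product ending at position 103: sizes 70, 45 bp.

70 bp, 45 bp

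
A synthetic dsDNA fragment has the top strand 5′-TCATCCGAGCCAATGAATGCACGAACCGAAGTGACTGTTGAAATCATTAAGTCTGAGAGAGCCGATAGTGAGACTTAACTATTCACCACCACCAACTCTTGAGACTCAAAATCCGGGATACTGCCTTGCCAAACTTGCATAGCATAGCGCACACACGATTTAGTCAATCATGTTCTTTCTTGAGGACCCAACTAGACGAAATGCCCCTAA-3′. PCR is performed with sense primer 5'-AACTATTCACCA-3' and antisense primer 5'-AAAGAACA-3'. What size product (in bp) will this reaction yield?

102 bp

Forward primer AACTATTCACCA is found on the top strand at positions 77–88.
Taking the reverse complement of AAAGAACA gives TGTTCTTT, found at positions 171–178 on the template; the primer anneals here to the top strand with its 3' end pointing upstream.
Amplicon spans positions 77–178: 102 bp.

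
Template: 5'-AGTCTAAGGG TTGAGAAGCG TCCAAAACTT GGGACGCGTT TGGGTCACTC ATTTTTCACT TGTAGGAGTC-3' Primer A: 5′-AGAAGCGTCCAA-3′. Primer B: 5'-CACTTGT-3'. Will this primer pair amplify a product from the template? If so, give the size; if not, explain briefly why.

No product — both primers anneal to the same strand and extend in the same direction.

Primer A (AGAAGCGTCCAA) matches the top strand at positions 14–25 (3' end points downstream).
Primer B (CACTTGT) also matches the top strand directly, at positions 57–63 — its reverse complement ACAAGTG is not present.
Both primers anneal to the bottom strand with 3' ends pointing the same way, so neither can prime synthesis back toward the other.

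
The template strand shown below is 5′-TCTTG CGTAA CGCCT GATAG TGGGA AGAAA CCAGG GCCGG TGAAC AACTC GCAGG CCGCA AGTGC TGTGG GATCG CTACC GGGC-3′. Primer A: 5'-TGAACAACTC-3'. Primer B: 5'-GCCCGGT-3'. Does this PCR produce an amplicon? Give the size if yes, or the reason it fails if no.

Primer A (TGAACAACTC) matches the top strand at positions 41–50; it acts as a forward primer.
Primer B's reverse complement is ACCGGGC, matching the top strand at positions 78–84; it acts as a reverse primer.
The 3' ends face each other across positions 41–84, giving a 44 bp product.

Yes — a 44 bp product.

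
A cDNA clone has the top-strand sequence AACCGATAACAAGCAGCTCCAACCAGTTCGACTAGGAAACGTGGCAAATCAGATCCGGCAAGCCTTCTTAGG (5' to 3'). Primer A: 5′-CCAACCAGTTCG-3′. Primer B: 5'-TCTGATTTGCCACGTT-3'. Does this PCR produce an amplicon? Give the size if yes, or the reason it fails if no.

Primer A (CCAACCAGTTCG) matches the top strand at positions 19–30; it acts as a forward primer.
Primer B's reverse complement is AACGTGGCAAATCAGA, matching the top strand at positions 38–53; it acts as a reverse primer.
The 3' ends face each other across positions 19–53, giving a 35 bp product.

Yes — a 35 bp product.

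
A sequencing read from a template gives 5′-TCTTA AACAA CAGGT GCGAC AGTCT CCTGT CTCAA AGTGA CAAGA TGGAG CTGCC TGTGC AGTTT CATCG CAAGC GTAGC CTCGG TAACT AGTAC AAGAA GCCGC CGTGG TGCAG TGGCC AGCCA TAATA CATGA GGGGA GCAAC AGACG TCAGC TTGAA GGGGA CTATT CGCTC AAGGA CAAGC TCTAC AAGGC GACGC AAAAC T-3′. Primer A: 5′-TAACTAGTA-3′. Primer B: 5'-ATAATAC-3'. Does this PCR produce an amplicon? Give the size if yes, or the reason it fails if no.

Primer A (TAACTAGTA) matches the top strand at positions 86–94 (3' end points downstream).
Primer B (ATAATAC) also matches the top strand directly, at positions 125–131 — its reverse complement GTATTAT is not present.
Both primers anneal to the bottom strand with 3' ends pointing the same way, so neither can prime synthesis back toward the other.

No product — both primers anneal to the same strand and extend in the same direction.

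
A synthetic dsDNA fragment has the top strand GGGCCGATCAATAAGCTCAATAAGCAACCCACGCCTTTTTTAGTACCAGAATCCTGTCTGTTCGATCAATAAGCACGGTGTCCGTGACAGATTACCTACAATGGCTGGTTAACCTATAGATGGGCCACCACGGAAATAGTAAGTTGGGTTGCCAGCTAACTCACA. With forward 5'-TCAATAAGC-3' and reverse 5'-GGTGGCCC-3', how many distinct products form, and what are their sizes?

The forward primer TCAATAAGC matches the top strand at positions 8–16, 17–25, 66–74.
The reverse primer's reverse complement is GGGCCACC, matching at positions 122–129.
Each forward site pairs with the reverse site to give a product ending at position 129: sizes 122, 113, 64 bp.

Three products: 122 bp, 113 bp, 64 bp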